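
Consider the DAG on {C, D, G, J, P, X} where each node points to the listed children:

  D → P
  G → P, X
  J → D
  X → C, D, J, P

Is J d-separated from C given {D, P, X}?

We examine all 4 paths between J and C:
  1. J → D → P ← X → C — D:chain[blocks]; P:collider[open]; X:fork[blocks] ⇒ blocked
  2. J → D → P ← G → X → C — D:chain[blocks]; P:collider[open]; G:fork[open]; X:chain[blocks] ⇒ blocked
  3. J → D ← X → C — D:collider[open]; X:fork[blocks] ⇒ blocked
  4. J ← X → C — X:fork[blocks] ⇒ blocked
All paths are blocked; J ⊥ C | {D, P, X} holds.

Yes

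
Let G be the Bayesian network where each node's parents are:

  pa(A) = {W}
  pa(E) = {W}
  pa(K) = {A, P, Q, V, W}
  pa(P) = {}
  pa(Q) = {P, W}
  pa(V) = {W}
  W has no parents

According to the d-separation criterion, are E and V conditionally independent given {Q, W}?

We examine all 5 paths between E and V:
Path 1: E ← W → A → K ← V
  W is a fork here and W is conditioned on, so the path is blocked at W.
Path 2: E ← W → V
  W is a fork here and W is conditioned on, so the path is blocked at W.
Path 3: E ← W → Q → K ← V
  W is a fork here and W is conditioned on, so the path is blocked at W.
Path 4: E ← W → Q ← P → K ← V
  W is a fork here and W is conditioned on, so the path is blocked at W.
Path 5: E ← W → K ← V
  W is a fork here and W is conditioned on, so the path is blocked at W.
Since every path is blocked, d-separation holds.

Yes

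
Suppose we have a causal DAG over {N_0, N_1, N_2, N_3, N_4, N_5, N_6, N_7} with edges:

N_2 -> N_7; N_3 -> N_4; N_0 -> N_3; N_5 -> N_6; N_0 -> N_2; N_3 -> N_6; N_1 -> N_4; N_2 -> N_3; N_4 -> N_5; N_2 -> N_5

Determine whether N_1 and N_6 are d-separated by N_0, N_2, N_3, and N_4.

Yes

Enumerating the 6 paths from N_1 to N_6 and testing each for blocking by {N_0, N_2, N_3, N_4}:
Path 1: N_1 → N_4 ← N_3 → N_6
  N_3 is a fork here and N_3 is conditioned on, so the path is blocked at N_3.
Path 2: N_1 → N_4 ← N_3 ← N_0 → N_2 → N_5 → N_6
  N_3 is a chain here and N_3 is conditioned on, so the path is blocked at N_3.
Path 3: N_1 → N_4 ← N_3 ← N_2 → N_5 → N_6
  N_3 is a chain here and N_3 is conditioned on, so the path is blocked at N_3.
Path 4: N_1 → N_4 → N_5 → N_6
  N_4 is a chain here and N_4 is conditioned on, so the path is blocked at N_4.
Path 5: N_1 → N_4 → N_5 ← N_2 → N_3 → N_6
  N_4 is a chain here and N_4 is conditioned on, so the path is blocked at N_4.
Path 6: N_1 → N_4 → N_5 ← N_2 ← N_0 → N_3 → N_6
  N_4 is a chain here and N_4 is conditioned on, so the path is blocked at N_4.
All paths are blocked; N_1 ⊥ N_6 | {N_0, N_2, N_3, N_4} holds.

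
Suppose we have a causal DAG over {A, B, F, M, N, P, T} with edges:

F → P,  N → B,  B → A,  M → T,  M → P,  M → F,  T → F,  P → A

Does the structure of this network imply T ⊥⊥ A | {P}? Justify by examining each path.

Yes — T and A are d-separated given {P}.

Enumerating the 4 paths from T to A and testing each for blocking by {P}:
  1. T ← M → P → A — M:fork[open]; P:chain[blocks] ⇒ blocked
  2. T ← M → F → P → A — M:fork[open]; F:chain[open]; P:chain[blocks] ⇒ blocked
  3. T → F → P → A — F:chain[open]; P:chain[blocks] ⇒ blocked
  4. T → F ← M → P → A — F:collider[open]; M:fork[open]; P:chain[blocks] ⇒ blocked
All paths are blocked; T ⊥ A | {P} holds.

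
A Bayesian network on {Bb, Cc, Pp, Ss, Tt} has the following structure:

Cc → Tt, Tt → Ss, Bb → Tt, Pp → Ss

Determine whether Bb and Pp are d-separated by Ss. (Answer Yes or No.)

No — Bb and Pp are not d-separated given {Ss}.

The only undirected path from Bb to Pp is:
Path 1: Bb → Tt → Ss ← Pp
  Tt is a chain and Tt is not conditioned on; Ss is a collider and Ss is conditioned on, which opens it — no node blocks this path, so it is active.
Since the path Bb → Tt → Ss ← Pp is active, Bb and Pp are not d-separated given {Ss}.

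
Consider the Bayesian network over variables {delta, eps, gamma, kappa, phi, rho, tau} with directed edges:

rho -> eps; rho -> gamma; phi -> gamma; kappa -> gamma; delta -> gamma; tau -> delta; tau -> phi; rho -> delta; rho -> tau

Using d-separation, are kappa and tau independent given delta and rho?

We examine all 5 paths between kappa and tau:
  1. kappa → gamma ← delta ← tau — gamma:collider[blocks]; delta:chain[blocks] ⇒ blocked
  2. kappa → gamma ← delta ← rho → tau — gamma:collider[blocks]; delta:chain[blocks]; rho:fork[blocks] ⇒ blocked
  3. kappa → gamma ← phi ← tau — gamma:collider[blocks]; phi:chain[open] ⇒ blocked
  4. kappa → gamma ← rho → tau — gamma:collider[blocks]; rho:fork[blocks] ⇒ blocked
  5. kappa → gamma ← rho → delta ← tau — gamma:collider[blocks]; rho:fork[blocks]; delta:collider[open] ⇒ blocked
Since every path is blocked, d-separation holds.

Yes — kappa and tau are d-separated given {delta, rho}.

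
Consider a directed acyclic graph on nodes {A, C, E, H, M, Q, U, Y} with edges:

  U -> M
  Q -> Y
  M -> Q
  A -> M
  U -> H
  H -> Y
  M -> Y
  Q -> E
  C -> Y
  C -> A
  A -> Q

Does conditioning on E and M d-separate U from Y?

We examine all 6 paths between U and Y:
  1. U → M → Q ← A ← C → Y — M:chain[blocks]; Q:collider[open]; A:chain[open]; C:fork[open] ⇒ blocked
  2. U → M → Q → Y — M:chain[blocks]; Q:chain[open] ⇒ blocked
  3. U → M ← A → Q → Y — M:collider[open]; A:fork[open]; Q:chain[open] ⇒ active
  4. U → M ← A ← C → Y — M:collider[open]; A:chain[open]; C:fork[open] ⇒ active
  5. U → M → Y — M:chain[blocks] ⇒ blocked
  6. U → H → Y — H:chain[open] ⇒ active
Since the path U → M ← A → Q → Y is active, U and Y are not d-separated given {E, M}.

No — U and Y are not d-separated given {E, M}.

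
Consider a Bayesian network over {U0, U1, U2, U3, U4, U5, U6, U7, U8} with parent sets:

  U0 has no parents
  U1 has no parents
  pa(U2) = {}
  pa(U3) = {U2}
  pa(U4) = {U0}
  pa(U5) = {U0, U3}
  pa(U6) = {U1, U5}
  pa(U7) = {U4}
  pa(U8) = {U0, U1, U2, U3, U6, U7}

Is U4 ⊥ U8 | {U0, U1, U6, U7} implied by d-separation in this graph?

We examine all 6 paths between U4 and U8:
Path 1: U4 → U7 → U8
  U7 is a chain here and U7 is conditioned on, so the path is blocked at U7.
Path 2: U4 ← U0 → U5 ← U3 ← U2 → U8
  U0 is a fork here and U0 is conditioned on, so the path is blocked at U0.
Path 3: U4 ← U0 → U5 ← U3 → U8
  U0 is a fork here and U0 is conditioned on, so the path is blocked at U0.
Path 4: U4 ← U0 → U5 → U6 ← U1 → U8
  U0 is a fork here and U0 is conditioned on, so the path is blocked at U0.
Path 5: U4 ← U0 → U5 → U6 → U8
  U0 is a fork here and U0 is conditioned on, so the path is blocked at U0.
Path 6: U4 ← U0 → U8
  U0 is a fork here and U0 is conditioned on, so the path is blocked at U0.
All paths are blocked; U4 ⊥ U8 | {U0, U1, U6, U7} holds.

Yes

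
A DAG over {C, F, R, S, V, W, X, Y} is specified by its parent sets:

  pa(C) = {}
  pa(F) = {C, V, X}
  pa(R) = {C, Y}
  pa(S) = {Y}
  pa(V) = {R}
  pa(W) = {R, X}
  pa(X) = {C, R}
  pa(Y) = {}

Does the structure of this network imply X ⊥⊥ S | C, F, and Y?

Yes

There are 6 undirected paths between X and S; checking each against the conditioning set {C, F, Y}:
Path 1: X → W ← R ← Y → S
  W is a collider here and neither W nor any of its descendants is conditioned on, so the collider stays closed — the path is blocked at W.
Path 2: X ← R ← Y → S
  Y is a fork here and Y is conditioned on, so the path is blocked at Y.
Path 3: X ← C → R ← Y → S
  C is a fork here and C is conditioned on, so the path is blocked at C.
Path 4: X ← C → F ← V ← R ← Y → S
  C is a fork here and C is conditioned on, so the path is blocked at C.
Path 5: X → F ← V ← R ← Y → S
  Y is a fork here and Y is conditioned on, so the path is blocked at Y.
Path 6: X → F ← C → R ← Y → S
  C is a fork here and C is conditioned on, so the path is blocked at C.
All paths are blocked; X ⊥ S | {C, F, Y} holds.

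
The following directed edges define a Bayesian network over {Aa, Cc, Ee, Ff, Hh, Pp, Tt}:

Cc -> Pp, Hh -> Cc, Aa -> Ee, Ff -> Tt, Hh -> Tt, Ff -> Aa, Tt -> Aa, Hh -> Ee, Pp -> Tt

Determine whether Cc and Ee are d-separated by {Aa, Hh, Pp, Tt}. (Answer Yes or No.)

We examine all 6 paths between Cc and Ee:
Path 1: Cc ← Hh → Tt ← Ff → Aa → Ee
  Hh is a fork here and Hh is conditioned on, so the path is blocked at Hh.
Path 2: Cc ← Hh → Tt → Aa → Ee
  Hh is a fork here and Hh is conditioned on, so the path is blocked at Hh.
Path 3: Cc ← Hh → Ee
  Hh is a fork here and Hh is conditioned on, so the path is blocked at Hh.
Path 4: Cc → Pp → Tt ← Hh → Ee
  Pp is a chain here and Pp is conditioned on, so the path is blocked at Pp.
Path 5: Cc → Pp → Tt ← Ff → Aa → Ee
  Pp is a chain here and Pp is conditioned on, so the path is blocked at Pp.
Path 6: Cc → Pp → Tt → Aa → Ee
  Pp is a chain here and Pp is conditioned on, so the path is blocked at Pp.
Every path is blocked, so Cc and Ee are d-separated given {Aa, Hh, Pp, Tt}.

Yes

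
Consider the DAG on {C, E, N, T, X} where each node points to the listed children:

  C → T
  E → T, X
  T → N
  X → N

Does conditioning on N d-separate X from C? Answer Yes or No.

We examine all 2 paths between X and C:
  1. X → N ← T ← C — N:collider[open]; T:chain[open] ⇒ active
  2. X ← E → T ← C — E:fork[open]; T:collider[open] ⇒ active
At least one path is unblocked, so d-separation fails.

No — X and C are not d-separated given {N}.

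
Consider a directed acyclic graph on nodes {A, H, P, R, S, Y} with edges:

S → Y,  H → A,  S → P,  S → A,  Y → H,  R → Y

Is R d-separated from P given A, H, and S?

There are 2 undirected paths between R and P; checking each against the conditioning set {A, H, S}:
  1. R → Y ← S → P — Y:collider[open]; S:fork[blocks] ⇒ blocked
  2. R → Y → H → A ← S → P — Y:chain[open]; H:chain[blocks]; A:collider[open]; S:fork[blocks] ⇒ blocked
Since every path is blocked, d-separation holds.

Yes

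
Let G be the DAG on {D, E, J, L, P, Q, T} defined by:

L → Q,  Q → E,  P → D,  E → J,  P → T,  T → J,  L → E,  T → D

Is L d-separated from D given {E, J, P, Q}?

Yes — L and D are d-separated given {E, J, P, Q}.

There are 4 undirected paths between L and D; checking each against the conditioning set {E, J, P, Q}:
Path 1: L → E → J ← T → D
  E is a chain here and E is conditioned on, so the path is blocked at E.
Path 2: L → E → J ← T ← P → D
  E is a chain here and E is conditioned on, so the path is blocked at E.
Path 3: L → Q → E → J ← T → D
  Q is a chain here and Q is conditioned on, so the path is blocked at Q.
Path 4: L → Q → E → J ← T ← P → D
  Q is a chain here and Q is conditioned on, so the path is blocked at Q.
Since every path is blocked, d-separation holds.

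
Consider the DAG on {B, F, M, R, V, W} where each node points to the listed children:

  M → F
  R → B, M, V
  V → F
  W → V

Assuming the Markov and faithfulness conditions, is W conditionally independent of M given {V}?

There are 2 undirected paths between W and M; checking each against the conditioning set {V}:
Path 1: W → V → F ← M
  V is a chain here and V is conditioned on, so the path is blocked at V.
Path 2: W → V ← R → M
  V is a collider and V is conditioned on, which opens it; R is a fork and R is not conditioned on — no node blocks this path, so it is active.
Since the path W → V ← R → M is active, W and M are not d-separated given {V}.

No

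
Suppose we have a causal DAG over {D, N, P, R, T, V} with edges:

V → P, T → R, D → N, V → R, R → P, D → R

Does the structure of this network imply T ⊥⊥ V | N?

Yes

There are 2 undirected paths between T and V; checking each against the conditioning set {N}:
  1. T → R ← V — R:collider[blocks] ⇒ blocked
  2. T → R → P ← V — R:chain[open]; P:collider[blocks] ⇒ blocked
Every path is blocked, so T and V are d-separated given {N}.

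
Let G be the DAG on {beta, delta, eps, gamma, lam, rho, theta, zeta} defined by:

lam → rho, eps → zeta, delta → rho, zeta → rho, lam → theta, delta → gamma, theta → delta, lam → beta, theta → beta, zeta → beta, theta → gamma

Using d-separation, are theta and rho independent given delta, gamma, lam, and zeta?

Yes

There are 6 undirected paths between theta and rho; checking each against the conditioning set {delta, gamma, lam, zeta}:
Path 1: theta ← lam → beta ← zeta → rho
  lam is a fork here and lam is conditioned on, so the path is blocked at lam.
Path 2: theta ← lam → rho
  lam is a fork here and lam is conditioned on, so the path is blocked at lam.
Path 3: theta → beta ← lam → rho
  beta is a collider here and neither beta nor any of its descendants is conditioned on, so the collider stays closed — the path is blocked at beta.
Path 4: theta → beta ← zeta → rho
  beta is a collider here and neither beta nor any of its descendants is conditioned on, so the collider stays closed — the path is blocked at beta.
Path 5: theta → delta → rho
  delta is a chain here and delta is conditioned on, so the path is blocked at delta.
Path 6: theta → gamma ← delta → rho
  delta is a fork here and delta is conditioned on, so the path is blocked at delta.
Since every path is blocked, d-separation holds.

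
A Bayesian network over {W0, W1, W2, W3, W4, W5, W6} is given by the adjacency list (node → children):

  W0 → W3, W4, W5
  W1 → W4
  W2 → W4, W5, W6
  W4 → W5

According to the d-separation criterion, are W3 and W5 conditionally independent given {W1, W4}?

No

3 paths connect W3 and W5; each must be blocked for d-separation to hold:
Path 1: W3 ← W0 → W5
  W0 is a fork and W0 is not conditioned on — no node blocks this path, so it is active.
Path 2: W3 ← W0 → W4 ← W2 → W5
  W0 is a fork and W0 is not conditioned on; W4 is a collider and W4 is conditioned on, which opens it; W2 is a fork and W2 is not conditioned on — no node blocks this path, so it is active.
Path 3: W3 ← W0 → W4 → W5
  W4 is a chain here and W4 is conditioned on, so the path is blocked at W4.
At least one path is unblocked, so d-separation fails.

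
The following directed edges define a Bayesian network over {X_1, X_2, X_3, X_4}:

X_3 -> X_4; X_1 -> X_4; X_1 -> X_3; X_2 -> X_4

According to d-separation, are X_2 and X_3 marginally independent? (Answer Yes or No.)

There are 2 undirected paths between X_2 and X_3; checking each against the conditioning set ∅:
  1. X_2 → X_4 ← X_3 — X_4:collider[blocks] ⇒ blocked
  2. X_2 → X_4 ← X_1 → X_3 — X_4:collider[blocks]; X_1:fork[open] ⇒ blocked
Every path is blocked, so X_2 and X_3 are d-separated given ∅.

Yes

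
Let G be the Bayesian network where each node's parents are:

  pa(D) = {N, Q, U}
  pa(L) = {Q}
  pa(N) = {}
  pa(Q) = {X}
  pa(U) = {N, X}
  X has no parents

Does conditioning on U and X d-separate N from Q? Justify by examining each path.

4 paths connect N and Q; each must be blocked for d-separation to hold:
Path 1: N → U → D ← Q
  U is a chain here and U is conditioned on, so the path is blocked at U.
Path 2: N → U ← X → Q
  X is a fork here and X is conditioned on, so the path is blocked at X.
Path 3: N → D ← U ← X → Q
  D is a collider here and neither D nor any of its descendants is conditioned on, so the collider stays closed — the path is blocked at D.
Path 4: N → D ← Q
  D is a collider here and neither D nor any of its descendants is conditioned on, so the collider stays closed — the path is blocked at D.
Since every path is blocked, d-separation holds.

Yes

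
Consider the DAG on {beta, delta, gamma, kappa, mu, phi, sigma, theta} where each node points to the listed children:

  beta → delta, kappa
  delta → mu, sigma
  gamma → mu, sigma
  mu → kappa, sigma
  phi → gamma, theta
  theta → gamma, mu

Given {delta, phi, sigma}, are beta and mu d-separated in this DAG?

Yes — beta and mu are d-separated given {delta, phi, sigma}.

Enumerating the 6 paths from beta to mu and testing each for blocking by {delta, phi, sigma}:
  1. beta → delta → sigma ← gamma ← phi → theta → mu — delta:chain[blocks]; sigma:collider[open]; gamma:chain[open]; phi:fork[blocks]; theta:chain[open] ⇒ blocked
  2. beta → delta → sigma ← gamma → mu — delta:chain[blocks]; sigma:collider[open]; gamma:fork[open] ⇒ blocked
  3. beta → delta → sigma ← gamma ← theta → mu — delta:chain[blocks]; sigma:collider[open]; gamma:chain[open]; theta:fork[open] ⇒ blocked
  4. beta → delta → sigma ← mu — delta:chain[blocks]; sigma:collider[open] ⇒ blocked
  5. beta → delta → mu — delta:chain[blocks] ⇒ blocked
  6. beta → kappa ← mu — kappa:collider[blocks] ⇒ blocked
Since every path is blocked, d-separation holds.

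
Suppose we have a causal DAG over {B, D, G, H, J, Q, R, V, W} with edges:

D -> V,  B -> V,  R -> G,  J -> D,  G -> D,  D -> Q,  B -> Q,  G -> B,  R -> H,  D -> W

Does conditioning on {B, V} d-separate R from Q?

Enumerating the 4 paths from R to Q and testing each for blocking by {B, V}:
Path 1: R → G → B → V ← D → Q
  B is a chain here and B is conditioned on, so the path is blocked at B.
Path 2: R → G → B → Q
  B is a chain here and B is conditioned on, so the path is blocked at B.
Path 3: R → G → D → V ← B → Q
  B is a fork here and B is conditioned on, so the path is blocked at B.
Path 4: R → G → D → Q
  G is a chain and G is not conditioned on; D is a chain and D is not conditioned on — no node blocks this path, so it is active.
Since the path R → G → D → Q is active, R and Q are not d-separated given {B, V}.

No — R and Q are not d-separated given {B, V}.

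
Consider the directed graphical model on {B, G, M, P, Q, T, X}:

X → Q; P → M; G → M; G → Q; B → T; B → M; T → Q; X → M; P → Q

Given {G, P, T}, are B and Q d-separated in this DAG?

4 paths connect B and Q; each must be blocked for d-separation to hold:
Path 1: B → M ← X → Q
  M is a collider here and neither M nor any of its descendants is conditioned on, so the collider stays closed — the path is blocked at M.
Path 2: B → M ← G → Q
  M is a collider here and neither M nor any of its descendants is conditioned on, so the collider stays closed — the path is blocked at M.
Path 3: B → M ← P → Q
  M is a collider here and neither M nor any of its descendants is conditioned on, so the collider stays closed — the path is blocked at M.
Path 4: B → T → Q
  T is a chain here and T is conditioned on, so the path is blocked at T.
Since every path is blocked, d-separation holds.

Yes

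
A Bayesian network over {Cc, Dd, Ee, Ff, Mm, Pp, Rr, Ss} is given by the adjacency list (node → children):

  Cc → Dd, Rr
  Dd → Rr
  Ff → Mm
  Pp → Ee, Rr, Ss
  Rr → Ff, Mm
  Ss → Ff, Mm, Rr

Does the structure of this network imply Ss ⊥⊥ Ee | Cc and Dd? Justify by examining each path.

No — Ss and Ee are not d-separated given {Cc, Dd}.

Enumerating the 6 paths from Ss to Ee and testing each for blocking by {Cc, Dd}:
  1. Ss → Ff → Mm ← Rr ← Pp → Ee — Ff:chain[open]; Mm:collider[blocks]; Rr:chain[open]; Pp:fork[open] ⇒ blocked
  2. Ss → Ff ← Rr ← Pp → Ee — Ff:collider[blocks]; Rr:chain[open]; Pp:fork[open] ⇒ blocked
  3. Ss ← Pp → Ee — Pp:fork[open] ⇒ active
  4. Ss → Mm ← Ff ← Rr ← Pp → Ee — Mm:collider[blocks]; Ff:chain[open]; Rr:chain[open]; Pp:fork[open] ⇒ blocked
  5. Ss → Mm ← Rr ← Pp → Ee — Mm:collider[blocks]; Rr:chain[open]; Pp:fork[open] ⇒ blocked
  6. Ss → Rr ← Pp → Ee — Rr:collider[blocks]; Pp:fork[open] ⇒ blocked
At least one path is unblocked, so d-separation fails.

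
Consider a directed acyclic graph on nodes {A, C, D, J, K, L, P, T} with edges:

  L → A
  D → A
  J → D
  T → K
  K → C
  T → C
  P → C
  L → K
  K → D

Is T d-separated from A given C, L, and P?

No — T and A are not d-separated given {C, L, P}.

4 paths connect T and A; each must be blocked for d-separation to hold:
  1. T → K → D → A — K:chain[open]; D:chain[open] ⇒ active
  2. T → K ← L → A — K:collider[open]; L:fork[blocks] ⇒ blocked
  3. T → C ← K → D → A — C:collider[open]; K:fork[open]; D:chain[open] ⇒ active
  4. T → C ← K ← L → A — C:collider[open]; K:chain[open]; L:fork[blocks] ⇒ blocked
Because an active path exists, T and A are not d-separated.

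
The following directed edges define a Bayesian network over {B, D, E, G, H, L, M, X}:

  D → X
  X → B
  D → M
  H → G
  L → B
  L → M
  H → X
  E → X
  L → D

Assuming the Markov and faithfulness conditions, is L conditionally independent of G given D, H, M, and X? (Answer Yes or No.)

3 paths connect L and G; each must be blocked for d-separation to hold:
  1. L → B ← X ← H → G — B:collider[blocks]; X:chain[blocks]; H:fork[blocks] ⇒ blocked
  2. L → M ← D → X ← H → G — M:collider[open]; D:fork[blocks]; X:collider[open]; H:fork[blocks] ⇒ blocked
  3. L → D → X ← H → G — D:chain[blocks]; X:collider[open]; H:fork[blocks] ⇒ blocked
Every path is blocked, so L and G are d-separated given {D, H, M, X}.

Yes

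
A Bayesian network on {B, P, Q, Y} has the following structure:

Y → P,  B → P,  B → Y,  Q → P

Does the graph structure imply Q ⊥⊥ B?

We examine all 2 paths between Q and B:
  1. Q → P ← B — P:collider[blocks] ⇒ blocked
  2. Q → P ← Y ← B — P:collider[blocks]; Y:chain[open] ⇒ blocked
Since every path is blocked, d-separation holds.

Yes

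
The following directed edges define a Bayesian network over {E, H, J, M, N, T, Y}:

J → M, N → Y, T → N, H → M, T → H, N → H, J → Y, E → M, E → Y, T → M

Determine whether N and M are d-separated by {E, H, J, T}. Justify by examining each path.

Yes

6 paths connect N and M; each must be blocked for d-separation to hold:
Path 1: N → Y ← E → M
  Y is a collider here and neither Y nor any of its descendants is conditioned on, so the collider stays closed — the path is blocked at Y.
Path 2: N → Y ← J → M
  Y is a collider here and neither Y nor any of its descendants is conditioned on, so the collider stays closed — the path is blocked at Y.
Path 3: N ← T → M
  T is a fork here and T is conditioned on, so the path is blocked at T.
Path 4: N ← T → H → M
  T is a fork here and T is conditioned on, so the path is blocked at T.
Path 5: N → H → M
  H is a chain here and H is conditioned on, so the path is blocked at H.
Path 6: N → H ← T → M
  T is a fork here and T is conditioned on, so the path is blocked at T.
Since every path is blocked, d-separation holds.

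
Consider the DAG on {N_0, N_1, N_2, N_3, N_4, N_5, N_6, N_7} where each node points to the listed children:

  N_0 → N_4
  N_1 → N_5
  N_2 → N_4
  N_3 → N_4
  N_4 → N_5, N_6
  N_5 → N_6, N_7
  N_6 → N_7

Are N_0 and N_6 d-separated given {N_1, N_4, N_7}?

Yes

Enumerating the 3 paths from N_0 to N_6 and testing each for blocking by {N_1, N_4, N_7}:
  1. N_0 → N_4 → N_6 — N_4:chain[blocks] ⇒ blocked
  2. N_0 → N_4 → N_5 → N_7 ← N_6 — N_4:chain[blocks]; N_5:chain[open]; N_7:collider[open] ⇒ blocked
  3. N_0 → N_4 → N_5 → N_6 — N_4:chain[blocks]; N_5:chain[open] ⇒ blocked
Every path is blocked, so N_0 and N_6 are d-separated given {N_1, N_4, N_7}.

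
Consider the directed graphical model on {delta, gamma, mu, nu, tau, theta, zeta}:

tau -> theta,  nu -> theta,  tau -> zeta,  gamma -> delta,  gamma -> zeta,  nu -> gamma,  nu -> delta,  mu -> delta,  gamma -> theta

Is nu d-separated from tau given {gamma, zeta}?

There are 6 undirected paths between nu and tau; checking each against the conditioning set {gamma, zeta}:
Path 1: nu → delta ← gamma → theta ← tau
  delta is a collider here and neither delta nor any of its descendants is conditioned on, so the collider stays closed — the path is blocked at delta.
Path 2: nu → delta ← gamma → zeta ← tau
  delta is a collider here and neither delta nor any of its descendants is conditioned on, so the collider stays closed — the path is blocked at delta.
Path 3: nu → gamma → theta ← tau
  gamma is a chain here and gamma is conditioned on, so the path is blocked at gamma.
Path 4: nu → gamma → zeta ← tau
  gamma is a chain here and gamma is conditioned on, so the path is blocked at gamma.
Path 5: nu → theta ← gamma → zeta ← tau
  theta is a collider here and neither theta nor any of its descendants is conditioned on, so the collider stays closed — the path is blocked at theta.
Path 6: nu → theta ← tau
  theta is a collider here and neither theta nor any of its descendants is conditioned on, so the collider stays closed — the path is blocked at theta.
All paths are blocked; nu ⊥ tau | {gamma, zeta} holds.

Yes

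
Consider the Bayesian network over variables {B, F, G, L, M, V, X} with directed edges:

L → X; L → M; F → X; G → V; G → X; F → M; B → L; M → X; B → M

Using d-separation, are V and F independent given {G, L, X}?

Yes

Enumerating the 4 paths from V to F and testing each for blocking by {G, L, X}:
Path 1: V ← G → X ← L ← B → M ← F
  G is a fork here and G is conditioned on, so the path is blocked at G.
Path 2: V ← G → X ← L → M ← F
  G is a fork here and G is conditioned on, so the path is blocked at G.
Path 3: V ← G → X ← F
  G is a fork here and G is conditioned on, so the path is blocked at G.
Path 4: V ← G → X ← M ← F
  G is a fork here and G is conditioned on, so the path is blocked at G.
Every path is blocked, so V and F are d-separated given {G, L, X}.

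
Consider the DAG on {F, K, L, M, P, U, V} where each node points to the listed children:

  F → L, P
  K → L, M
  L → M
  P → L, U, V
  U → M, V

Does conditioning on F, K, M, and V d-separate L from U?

Enumerating the 6 paths from L to U and testing each for blocking by {F, K, M, V}:
  1. L ← P → U — P:fork[open] ⇒ active
  2. L ← P → V ← U — P:fork[open]; V:collider[open] ⇒ active
  3. L → M ← U — M:collider[open] ⇒ active
  4. L ← K → M ← U — K:fork[blocks]; M:collider[open] ⇒ blocked
  5. L ← F → P → U — F:fork[blocks]; P:chain[open] ⇒ blocked
  6. L ← F → P → V ← U — F:fork[blocks]; P:chain[open]; V:collider[open] ⇒ blocked
Since the path L ← P → U is active, L and U are not d-separated given {F, K, M, V}.

No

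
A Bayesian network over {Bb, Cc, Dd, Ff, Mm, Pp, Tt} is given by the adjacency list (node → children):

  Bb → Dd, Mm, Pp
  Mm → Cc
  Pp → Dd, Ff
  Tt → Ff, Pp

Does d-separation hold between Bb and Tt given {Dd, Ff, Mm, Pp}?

No

We examine all 4 paths between Bb and Tt:
  1. Bb → Dd ← Pp → Ff ← Tt — Dd:collider[open]; Pp:fork[blocks]; Ff:collider[open] ⇒ blocked
  2. Bb → Dd ← Pp ← Tt — Dd:collider[open]; Pp:chain[blocks] ⇒ blocked
  3. Bb → Pp → Ff ← Tt — Pp:chain[blocks]; Ff:collider[open] ⇒ blocked
  4. Bb → Pp ← Tt — Pp:collider[open] ⇒ active
Because an active path exists, Bb and Tt are not d-separated.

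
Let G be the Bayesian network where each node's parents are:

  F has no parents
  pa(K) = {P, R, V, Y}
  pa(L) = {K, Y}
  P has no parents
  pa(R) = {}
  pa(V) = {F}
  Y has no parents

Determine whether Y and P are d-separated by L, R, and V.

No — Y and P are not d-separated given {L, R, V}.

There are 2 undirected paths between Y and P; checking each against the conditioning set {L, R, V}:
  1. Y → K ← P — K:collider[open] ⇒ active
  2. Y → L ← K ← P — L:collider[open]; K:chain[open] ⇒ active
Since the path Y → K ← P is active, Y and P are not d-separated given {L, R, V}.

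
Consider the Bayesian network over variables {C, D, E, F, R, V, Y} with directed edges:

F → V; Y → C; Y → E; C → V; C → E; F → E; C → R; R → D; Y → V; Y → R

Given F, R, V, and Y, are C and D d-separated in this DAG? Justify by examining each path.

Yes

We examine all 6 paths between C and D:
Path 1: C → E ← Y → R → D
  E is a collider here and neither E nor any of its descendants is conditioned on, so the collider stays closed — the path is blocked at E.
Path 2: C → E ← F → V ← Y → R → D
  E is a collider here and neither E nor any of its descendants is conditioned on, so the collider stays closed — the path is blocked at E.
Path 3: C ← Y → R → D
  Y is a fork here and Y is conditioned on, so the path is blocked at Y.
Path 4: C → V ← Y → R → D
  Y is a fork here and Y is conditioned on, so the path is blocked at Y.
Path 5: C → V ← F → E ← Y → R → D
  F is a fork here and F is conditioned on, so the path is blocked at F.
Path 6: C → R → D
  R is a chain here and R is conditioned on, so the path is blocked at R.
All paths are blocked; C ⊥ D | {F, R, V, Y} holds.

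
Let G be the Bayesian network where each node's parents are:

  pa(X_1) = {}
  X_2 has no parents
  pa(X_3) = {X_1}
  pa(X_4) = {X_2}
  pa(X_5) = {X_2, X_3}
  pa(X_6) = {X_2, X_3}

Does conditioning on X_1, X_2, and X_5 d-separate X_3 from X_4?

Yes

Enumerating the 2 paths from X_3 to X_4 and testing each for blocking by {X_1, X_2, X_5}:
Path 1: X_3 → X_6 ← X_2 → X_4
  X_6 is a collider here and neither X_6 nor any of its descendants is conditioned on, so the collider stays closed — the path is blocked at X_6.
Path 2: X_3 → X_5 ← X_2 → X_4
  X_2 is a fork here and X_2 is conditioned on, so the path is blocked at X_2.
All paths are blocked; X_3 ⊥ X_4 | {X_1, X_2, X_5} holds.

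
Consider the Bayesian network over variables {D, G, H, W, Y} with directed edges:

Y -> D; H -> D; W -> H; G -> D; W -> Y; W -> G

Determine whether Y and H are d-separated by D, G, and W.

No — Y and H are not d-separated given {D, G, W}.

Enumerating the 4 paths from Y to H and testing each for blocking by {D, G, W}:
Path 1: Y → D ← H
  D is a collider and D is conditioned on, which opens it — no node blocks this path, so it is active.
Path 2: Y → D ← G ← W → H
  G is a chain here and G is conditioned on, so the path is blocked at G.
Path 3: Y ← W → H
  W is a fork here and W is conditioned on, so the path is blocked at W.
Path 4: Y ← W → G → D ← H
  W is a fork here and W is conditioned on, so the path is blocked at W.
Because an active path exists, Y and H are not d-separated.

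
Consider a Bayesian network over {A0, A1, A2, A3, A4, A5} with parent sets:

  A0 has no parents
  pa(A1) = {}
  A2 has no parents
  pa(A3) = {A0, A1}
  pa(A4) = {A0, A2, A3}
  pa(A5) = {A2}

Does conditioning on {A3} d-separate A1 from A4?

We examine all 2 paths between A1 and A4:
  1. A1 → A3 ← A0 → A4 — A3:collider[open]; A0:fork[open] ⇒ active
  2. A1 → A3 → A4 — A3:chain[blocks] ⇒ blocked
Because an active path exists, A1 and A4 are not d-separated.

No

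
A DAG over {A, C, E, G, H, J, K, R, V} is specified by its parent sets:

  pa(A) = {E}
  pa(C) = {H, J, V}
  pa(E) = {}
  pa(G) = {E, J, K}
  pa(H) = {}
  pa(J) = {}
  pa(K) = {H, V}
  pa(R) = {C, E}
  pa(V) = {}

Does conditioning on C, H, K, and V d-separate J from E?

6 paths connect J and E; each must be blocked for d-separation to hold:
  1. J → G ← K ← V → C → R ← E — G:collider[blocks]; K:chain[blocks]; V:fork[blocks]; C:chain[blocks]; R:collider[blocks] ⇒ blocked
  2. J → G ← K ← H → C → R ← E — G:collider[blocks]; K:chain[blocks]; H:fork[blocks]; C:chain[blocks]; R:collider[blocks] ⇒ blocked
  3. J → G ← E — G:collider[blocks] ⇒ blocked
  4. J → C ← V → K → G ← E — C:collider[open]; V:fork[blocks]; K:chain[blocks]; G:collider[blocks] ⇒ blocked
  5. J → C ← H → K → G ← E — C:collider[open]; H:fork[blocks]; K:chain[blocks]; G:collider[blocks] ⇒ blocked
  6. J → C → R ← E — C:chain[blocks]; R:collider[blocks] ⇒ blocked
Every path is blocked, so J and E are d-separated given {C, H, K, V}.

Yes — J and E are d-separated given {C, H, K, V}.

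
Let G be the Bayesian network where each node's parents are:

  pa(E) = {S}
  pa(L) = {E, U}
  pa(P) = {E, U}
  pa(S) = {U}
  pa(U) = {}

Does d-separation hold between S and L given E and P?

We examine all 4 paths between S and L:
Path 1: S → E → P ← U → L
  E is a chain here and E is conditioned on, so the path is blocked at E.
Path 2: S → E → L
  E is a chain here and E is conditioned on, so the path is blocked at E.
Path 3: S ← U → P ← E → L
  E is a fork here and E is conditioned on, so the path is blocked at E.
Path 4: S ← U → L
  U is a fork and U is not conditioned on — no node blocks this path, so it is active.
At least one path is unblocked, so d-separation fails.

No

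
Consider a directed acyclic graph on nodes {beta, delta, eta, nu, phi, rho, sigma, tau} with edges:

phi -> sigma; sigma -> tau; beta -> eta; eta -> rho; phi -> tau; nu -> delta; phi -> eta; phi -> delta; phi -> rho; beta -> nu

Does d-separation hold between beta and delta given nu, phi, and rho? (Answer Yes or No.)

There are 3 undirected paths between beta and delta; checking each against the conditioning set {nu, phi, rho}:
Path 1: beta → nu → delta
  nu is a chain here and nu is conditioned on, so the path is blocked at nu.
Path 2: beta → eta ← phi → delta
  phi is a fork here and phi is conditioned on, so the path is blocked at phi.
Path 3: beta → eta → rho ← phi → delta
  phi is a fork here and phi is conditioned on, so the path is blocked at phi.
Every path is blocked, so beta and delta are d-separated given {nu, phi, rho}.

Yes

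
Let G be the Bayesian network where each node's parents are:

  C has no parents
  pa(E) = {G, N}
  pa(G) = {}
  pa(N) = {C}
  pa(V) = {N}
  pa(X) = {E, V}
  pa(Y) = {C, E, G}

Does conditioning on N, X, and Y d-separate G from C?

There are 6 undirected paths between G and C; checking each against the conditioning set {N, X, Y}:
Path 1: G → Y ← C
  Y is a collider and Y is conditioned on, which opens it — no node blocks this path, so it is active.
Path 2: G → Y ← E ← N ← C
  N is a chain here and N is conditioned on, so the path is blocked at N.
Path 3: G → Y ← E → X ← V ← N ← C
  N is a chain here and N is conditioned on, so the path is blocked at N.
Path 4: G → E → Y ← C
  E is a chain and E is not conditioned on; Y is a collider and Y is conditioned on, which opens it — no node blocks this path, so it is active.
Path 5: G → E ← N ← C
  N is a chain here and N is conditioned on, so the path is blocked at N.
Path 6: G → E → X ← V ← N ← C
  N is a chain here and N is conditioned on, so the path is blocked at N.
Because an active path exists, G and C are not d-separated.

No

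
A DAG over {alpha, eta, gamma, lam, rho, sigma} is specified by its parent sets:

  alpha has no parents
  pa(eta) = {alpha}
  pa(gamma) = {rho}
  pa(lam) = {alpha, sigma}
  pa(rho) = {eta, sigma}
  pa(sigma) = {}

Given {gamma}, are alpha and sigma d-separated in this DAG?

No

2 paths connect alpha and sigma; each must be blocked for d-separation to hold:
Path 1: alpha → lam ← sigma
  lam is a collider here and neither lam nor any of its descendants is conditioned on, so the collider stays closed — the path is blocked at lam.
Path 2: alpha → eta → rho ← sigma
  eta is a chain and eta is not conditioned on; rho is a collider and its descendant gamma is conditioned on, which opens it — no node blocks this path, so it is active.
At least one path is unblocked, so d-separation fails.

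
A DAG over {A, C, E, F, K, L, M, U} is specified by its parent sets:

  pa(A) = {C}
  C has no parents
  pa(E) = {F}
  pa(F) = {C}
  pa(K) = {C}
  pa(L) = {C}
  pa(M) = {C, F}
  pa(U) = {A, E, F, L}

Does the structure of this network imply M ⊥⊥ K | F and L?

There are 6 undirected paths between M and K; checking each against the conditioning set {F, L}:
Path 1: M ← C → K
  C is a fork and C is not conditioned on — no node blocks this path, so it is active.
Path 2: M ← F → U ← A ← C → K
  F is a fork here and F is conditioned on, so the path is blocked at F.
Path 3: M ← F → U ← L ← C → K
  F is a fork here and F is conditioned on, so the path is blocked at F.
Path 4: M ← F → E → U ← A ← C → K
  F is a fork here and F is conditioned on, so the path is blocked at F.
Path 5: M ← F → E → U ← L ← C → K
  F is a fork here and F is conditioned on, so the path is blocked at F.
Path 6: M ← F ← C → K
  F is a chain here and F is conditioned on, so the path is blocked at F.
At least one path is unblocked, so d-separation fails.

No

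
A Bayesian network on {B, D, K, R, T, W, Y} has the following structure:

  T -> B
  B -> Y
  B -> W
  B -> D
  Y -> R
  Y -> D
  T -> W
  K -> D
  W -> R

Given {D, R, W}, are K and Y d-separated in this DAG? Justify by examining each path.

No

Enumerating the 4 paths from K to Y and testing each for blocking by {D, R, W}:
  1. K → D ← B ← T → W → R ← Y — D:collider[open]; B:chain[open]; T:fork[open]; W:chain[blocks]; R:collider[open] ⇒ blocked
  2. K → D ← B → Y — D:collider[open]; B:fork[open] ⇒ active
  3. K → D ← B → W → R ← Y — D:collider[open]; B:fork[open]; W:chain[blocks]; R:collider[open] ⇒ blocked
  4. K → D ← Y — D:collider[open] ⇒ active
Because an active path exists, K and Y are not d-separated.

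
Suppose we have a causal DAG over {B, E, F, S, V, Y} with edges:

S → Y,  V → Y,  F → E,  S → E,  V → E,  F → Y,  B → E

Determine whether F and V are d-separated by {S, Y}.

No

Enumerating the 4 paths from F to V and testing each for blocking by {S, Y}:
Path 1: F → Y ← V
  Y is a collider and Y is conditioned on, which opens it — no node blocks this path, so it is active.
Path 2: F → Y ← S → E ← V
  S is a fork here and S is conditioned on, so the path is blocked at S.
Path 3: F → E ← V
  E is a collider here and neither E nor any of its descendants is conditioned on, so the collider stays closed — the path is blocked at E.
Path 4: F → E ← S → Y ← V
  E is a collider here and neither E nor any of its descendants is conditioned on, so the collider stays closed — the path is blocked at E.
Since the path F → Y ← V is active, F and V are not d-separated given {S, Y}.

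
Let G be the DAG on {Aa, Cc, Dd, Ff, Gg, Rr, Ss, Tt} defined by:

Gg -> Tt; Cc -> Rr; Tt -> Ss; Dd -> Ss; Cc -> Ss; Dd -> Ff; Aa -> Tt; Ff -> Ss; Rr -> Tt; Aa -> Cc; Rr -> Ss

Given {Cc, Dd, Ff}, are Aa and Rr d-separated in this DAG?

We examine all 6 paths between Aa and Rr:
Path 1: Aa → Cc → Rr
  Cc is a chain here and Cc is conditioned on, so the path is blocked at Cc.
Path 2: Aa → Cc → Ss ← Rr
  Cc is a chain here and Cc is conditioned on, so the path is blocked at Cc.
Path 3: Aa → Cc → Ss ← Tt ← Rr
  Cc is a chain here and Cc is conditioned on, so the path is blocked at Cc.
Path 4: Aa → Tt ← Rr
  Tt is a collider here and neither Tt nor any of its descendants is conditioned on, so the collider stays closed — the path is blocked at Tt.
Path 5: Aa → Tt → Ss ← Rr
  Ss is a collider here and neither Ss nor any of its descendants is conditioned on, so the collider stays closed — the path is blocked at Ss.
Path 6: Aa → Tt → Ss ← Cc → Rr
  Ss is a collider here and neither Ss nor any of its descendants is conditioned on, so the collider stays closed — the path is blocked at Ss.
All paths are blocked; Aa ⊥ Rr | {Cc, Dd, Ff} holds.

Yes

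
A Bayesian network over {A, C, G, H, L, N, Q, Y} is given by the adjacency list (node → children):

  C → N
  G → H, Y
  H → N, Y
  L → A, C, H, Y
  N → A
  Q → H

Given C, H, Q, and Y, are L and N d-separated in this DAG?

Enumerating the 5 paths from L to N and testing each for blocking by {C, H, Q, Y}:
Path 1: L → H → N
  H is a chain here and H is conditioned on, so the path is blocked at H.
Path 2: L → Y ← G → H → N
  H is a chain here and H is conditioned on, so the path is blocked at H.
Path 3: L → Y ← H → N
  H is a fork here and H is conditioned on, so the path is blocked at H.
Path 4: L → C → N
  C is a chain here and C is conditioned on, so the path is blocked at C.
Path 5: L → A ← N
  A is a collider here and neither A nor any of its descendants is conditioned on, so the collider stays closed — the path is blocked at A.
Since every path is blocked, d-separation holds.

Yes — L and N are d-separated given {C, H, Q, Y}.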